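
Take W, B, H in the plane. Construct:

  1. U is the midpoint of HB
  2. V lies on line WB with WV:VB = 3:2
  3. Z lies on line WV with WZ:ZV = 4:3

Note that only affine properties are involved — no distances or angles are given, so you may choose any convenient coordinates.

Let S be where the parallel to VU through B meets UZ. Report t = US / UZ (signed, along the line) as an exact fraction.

t = -14/9

Assign W = (0, 0), B = (1, 0), H = (0, 1) — the answer is frame-independent, so this choice is without loss of generality.
1. U is the midpoint of HB ⇒ U = (1/2, 1/2)
2. V lies on line WB with WV:VB = 3:2 ⇒ V = (3/5, 0)
3. Z lies on line WV with WZ:ZV = 4:3 ⇒ Z = (12/35, 0)
through B parallel to VU: direction (-1/10, 1/2); meets UZ at S = (67/90, 23/18)
S = U + t·(Z−U) with t = -14/9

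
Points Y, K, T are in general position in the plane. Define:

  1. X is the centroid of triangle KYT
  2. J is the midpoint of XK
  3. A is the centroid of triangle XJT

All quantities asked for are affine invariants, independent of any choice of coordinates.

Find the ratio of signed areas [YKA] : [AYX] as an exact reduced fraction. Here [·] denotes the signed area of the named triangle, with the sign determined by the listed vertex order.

Assign Y = (0, 0), K = (1, 0), T = (0, 1) — the answer is frame-independent, so this choice is without loss of generality.
1. X is the centroid of triangle KYT ⇒ X = (1/3, 1/3)
2. J is the midpoint of XK ⇒ J = (2/3, 1/6)
3. A is the centroid of triangle XJT ⇒ A = (1/3, 1/2)
2·[YKA] = 1/2, 2·[AYX] = 1/18
[YKA]:[AYX] = 1/2:1/18 = 9

[YKA]:[AYX] = 9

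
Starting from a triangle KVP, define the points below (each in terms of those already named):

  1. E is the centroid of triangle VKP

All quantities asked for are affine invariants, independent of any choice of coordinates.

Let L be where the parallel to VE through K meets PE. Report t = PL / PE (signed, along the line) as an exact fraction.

Assign K = (0, 0), V = (1, 0), P = (0, 1) — the answer is frame-independent, so this choice is without loss of generality.
1. E is the centroid of triangle VKP ⇒ E = (1/3, 1/3)
through K parallel to VE: direction (-2/3, 1/3); meets PE at L = (2/3, -1/3)
L = P + t·(E−P) with t = 2

t = 2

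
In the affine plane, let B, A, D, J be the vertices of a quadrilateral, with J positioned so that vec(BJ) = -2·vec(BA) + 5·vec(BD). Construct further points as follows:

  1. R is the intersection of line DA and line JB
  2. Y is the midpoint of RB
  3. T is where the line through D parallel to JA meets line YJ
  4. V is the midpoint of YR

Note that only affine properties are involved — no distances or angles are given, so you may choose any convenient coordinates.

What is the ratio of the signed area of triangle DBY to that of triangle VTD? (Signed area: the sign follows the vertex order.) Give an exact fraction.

Set B = (0, 0), A = (1, 0), D = (0, 1), J = (-2, 5); any affine frame gives the same invariant.
1. R is the intersection of line DA and line JB ⇒ R = (-2/3, 5/3)
2. Y is the midpoint of RB ⇒ Y = (-1/3, 5/6)
3. T is where the line through D parallel to JA meets line YJ ⇒ T = (-6/5, 3)
4. V is the midpoint of YR ⇒ V = (-1/2, 5/4)
2·[DBY] = -1/3, 2·[VTD] = -7/10
[DBY]:[VTD] = -1/3:-7/10 = 10/21

[DBY]:[VTD] = 10/21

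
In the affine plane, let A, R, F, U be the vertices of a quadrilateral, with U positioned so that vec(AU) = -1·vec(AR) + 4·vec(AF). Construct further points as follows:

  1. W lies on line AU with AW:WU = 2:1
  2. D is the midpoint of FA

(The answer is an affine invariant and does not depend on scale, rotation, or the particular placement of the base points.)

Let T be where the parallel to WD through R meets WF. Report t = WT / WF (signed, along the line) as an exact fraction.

t = 11/2

Work in coordinates with A = (0, 0), R = (1, 0), F = (0, 1), U = (-1, 4).
1. W lies on line AU with AW:WU = 2:1 ⇒ W = (-2/3, 8/3)
2. D is the midpoint of FA ⇒ D = (0, 1/2)
through R parallel to WD: direction (2/3, -13/6); meets WF at T = (3, -13/2)
T = W + t·(F−W) with t = 11/2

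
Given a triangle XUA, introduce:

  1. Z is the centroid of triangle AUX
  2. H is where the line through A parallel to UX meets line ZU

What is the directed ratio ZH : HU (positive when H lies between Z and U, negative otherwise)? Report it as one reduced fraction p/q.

ZH:HU = -2/3

Choose coordinates X = (0, 0), U = (1, 0), A = (0, 1).
1. Z is the centroid of triangle AUX ⇒ Z = (1/3, 1/3)
2. H is where the line through A parallel to UX meets line ZU ⇒ H = (-1, 1)
H = Z + t·(U−Z) with t = -2, so ZH:HU = t:(1−t) = -2:3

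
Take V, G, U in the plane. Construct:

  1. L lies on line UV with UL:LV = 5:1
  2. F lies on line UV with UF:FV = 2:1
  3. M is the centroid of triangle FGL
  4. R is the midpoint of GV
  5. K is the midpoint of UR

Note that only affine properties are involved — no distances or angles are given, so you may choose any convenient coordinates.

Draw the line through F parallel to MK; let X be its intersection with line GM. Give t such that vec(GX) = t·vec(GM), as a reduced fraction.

Work in coordinates with V = (0, 0), G = (1, 0), U = (0, 1).
1. L lies on line UV with UL:LV = 5:1 ⇒ L = (0, 1/6)
2. F lies on line UV with UF:FV = 2:1 ⇒ F = (0, 1/3)
3. M is the centroid of triangle FGL ⇒ M = (1/3, 1/6)
4. R is the midpoint of GV ⇒ R = (1/2, 0)
5. K is the midpoint of UR ⇒ K = (1/4, 1/2)
through F parallel to MK: direction (-1/12, 1/3); meets GM at X = (1/45, 11/45)
X = G + t·(M−G) with t = 22/15

t = 22/15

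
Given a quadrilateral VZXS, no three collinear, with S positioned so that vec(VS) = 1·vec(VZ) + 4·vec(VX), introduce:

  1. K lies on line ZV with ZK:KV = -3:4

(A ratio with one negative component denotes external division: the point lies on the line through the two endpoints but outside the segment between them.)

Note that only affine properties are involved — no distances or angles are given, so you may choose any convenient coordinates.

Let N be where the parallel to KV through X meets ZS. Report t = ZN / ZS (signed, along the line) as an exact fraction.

t = 1/4

Assign V = (0, 0), Z = (1, 0), X = (0, 1), S = (1, 4) — the answer is frame-independent, so this choice is without loss of generality.
1. K lies on line ZV with ZK:KV = -3:4 ⇒ K = (4, 0)
through X parallel to KV: direction (-4, 0); meets ZS at N = (1, 1)
N = Z + t·(S−Z) with t = 1/4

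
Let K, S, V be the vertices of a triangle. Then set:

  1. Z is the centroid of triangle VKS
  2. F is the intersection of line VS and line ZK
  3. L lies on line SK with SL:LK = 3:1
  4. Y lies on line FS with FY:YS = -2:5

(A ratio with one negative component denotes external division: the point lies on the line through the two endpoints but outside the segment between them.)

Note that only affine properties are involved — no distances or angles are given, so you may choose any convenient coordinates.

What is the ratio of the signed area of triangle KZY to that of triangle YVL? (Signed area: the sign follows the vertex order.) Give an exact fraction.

[KZY]:[YVL] = 16/9

Set K = (0, 0), S = (1, 0), V = (0, 1); any affine frame gives the same invariant.
1. Z is the centroid of triangle VKS ⇒ Z = (1/3, 1/3)
2. F is the intersection of line VS and line ZK ⇒ F = (1/2, 1/2)
3. L lies on line SK with SL:LK = 3:1 ⇒ L = (1/4, 0)
4. Y lies on line FS with FY:YS = -2:5 ⇒ Y = (1/6, 5/6)
2·[KZY] = 2/9, 2·[YVL] = 1/8
[KZY]:[YVL] = 2/9:1/8 = 16/9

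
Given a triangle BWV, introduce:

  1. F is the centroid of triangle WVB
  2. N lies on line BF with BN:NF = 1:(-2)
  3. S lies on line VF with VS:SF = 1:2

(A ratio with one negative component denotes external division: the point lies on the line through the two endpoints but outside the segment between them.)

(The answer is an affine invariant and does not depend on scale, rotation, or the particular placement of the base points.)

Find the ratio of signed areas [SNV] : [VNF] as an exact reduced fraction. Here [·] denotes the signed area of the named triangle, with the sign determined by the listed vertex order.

Choose coordinates B = (0, 0), W = (1, 0), V = (0, 1).
1. F is the centroid of triangle WVB ⇒ F = (1/3, 1/3)
2. N lies on line BF with BN:NF = 1:(-2) ⇒ N = (-1/3, -1/3)
3. S lies on line VF with VS:SF = 1:2 ⇒ S = (1/9, 7/9)
2·[SNV] = -2/9, 2·[VNF] = 2/3
[SNV]:[VNF] = -2/9:2/3 = -1/3

[SNV]:[VNF] = -1/3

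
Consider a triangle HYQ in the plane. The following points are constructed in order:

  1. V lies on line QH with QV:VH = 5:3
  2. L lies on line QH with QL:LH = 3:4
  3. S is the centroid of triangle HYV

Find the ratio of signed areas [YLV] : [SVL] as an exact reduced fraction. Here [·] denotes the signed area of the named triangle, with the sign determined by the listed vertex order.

Assign H = (0, 0), Y = (1, 0), Q = (0, 1) — the answer is frame-independent, so this choice is without loss of generality.
1. V lies on line QH with QV:VH = 5:3 ⇒ V = (0, 3/8)
2. L lies on line QH with QL:LH = 3:4 ⇒ L = (0, 4/7)
3. S is the centroid of triangle HYV ⇒ S = (1/3, 1/8)
2·[YLV] = 11/56, 2·[SVL] = -11/168
[YLV]:[SVL] = 11/56:-11/168 = -3

[YLV]:[SVL] = -3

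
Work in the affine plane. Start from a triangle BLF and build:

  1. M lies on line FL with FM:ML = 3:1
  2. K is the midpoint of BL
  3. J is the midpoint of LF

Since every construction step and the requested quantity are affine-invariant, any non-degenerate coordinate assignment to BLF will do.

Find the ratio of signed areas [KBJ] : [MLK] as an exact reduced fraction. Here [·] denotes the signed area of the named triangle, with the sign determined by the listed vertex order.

[KBJ]:[MLK] = 2

Choose coordinates B = (0, 0), L = (1, 0), F = (0, 1).
1. M lies on line FL with FM:ML = 3:1 ⇒ M = (3/4, 1/4)
2. K is the midpoint of BL ⇒ K = (1/2, 0)
3. J is the midpoint of LF ⇒ J = (1/2, 1/2)
2·[KBJ] = -1/4, 2·[MLK] = -1/8
[KBJ]:[MLK] = -1/4:-1/8 = 2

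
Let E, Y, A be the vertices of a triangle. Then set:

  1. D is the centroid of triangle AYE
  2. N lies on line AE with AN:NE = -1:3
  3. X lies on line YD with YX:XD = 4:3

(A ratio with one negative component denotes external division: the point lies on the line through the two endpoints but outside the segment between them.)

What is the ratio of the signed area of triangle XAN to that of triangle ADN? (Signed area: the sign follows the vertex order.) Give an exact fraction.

[XAN]:[ADN] = -13/7

Assign E = (0, 0), Y = (1, 0), A = (0, 1) — the answer is frame-independent, so this choice is without loss of generality.
1. D is the centroid of triangle AYE ⇒ D = (1/3, 1/3)
2. N lies on line AE with AN:NE = -1:3 ⇒ N = (0, 3/2)
3. X lies on line YD with YX:XD = 4:3 ⇒ X = (13/21, 4/21)
2·[XAN] = -13/42, 2·[ADN] = 1/6
[XAN]:[ADN] = -13/42:1/6 = -13/7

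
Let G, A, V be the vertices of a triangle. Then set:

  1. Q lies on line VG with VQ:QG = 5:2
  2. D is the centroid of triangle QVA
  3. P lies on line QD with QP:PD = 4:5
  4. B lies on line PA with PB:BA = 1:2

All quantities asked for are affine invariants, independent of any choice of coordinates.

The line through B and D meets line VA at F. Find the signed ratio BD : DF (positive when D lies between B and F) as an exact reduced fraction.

Assign G = (0, 0), A = (1, 0), V = (0, 1) — the answer is frame-independent, so this choice is without loss of generality.
1. Q lies on line VG with VQ:QG = 5:2 ⇒ Q = (0, 2/7)
2. D is the centroid of triangle QVA ⇒ D = (1/3, 3/7)
3. P lies on line QD with QP:PD = 4:5 ⇒ P = (4/27, 22/63)
4. B lies on line PA with PB:BA = 1:2 ⇒ B = (35/81, 44/189)
line BD meets VA at F = (1/11, 10/11)
D = B + t·(F−B) with t = 11/38, so BD:DF = 11/38:27/38

BD:DF = 11/27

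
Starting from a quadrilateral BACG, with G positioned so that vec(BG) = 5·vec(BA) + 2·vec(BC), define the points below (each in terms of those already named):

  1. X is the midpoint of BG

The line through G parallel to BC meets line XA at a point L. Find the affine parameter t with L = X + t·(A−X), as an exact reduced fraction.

t = -5/3

Work in coordinates with B = (0, 0), A = (1, 0), C = (0, 1), G = (5, 2).
1. X is the midpoint of BG ⇒ X = (5/2, 1)
through G parallel to BC: direction (0, 1); meets XA at L = (5, 8/3)
L = X + t·(A−X) with t = -5/3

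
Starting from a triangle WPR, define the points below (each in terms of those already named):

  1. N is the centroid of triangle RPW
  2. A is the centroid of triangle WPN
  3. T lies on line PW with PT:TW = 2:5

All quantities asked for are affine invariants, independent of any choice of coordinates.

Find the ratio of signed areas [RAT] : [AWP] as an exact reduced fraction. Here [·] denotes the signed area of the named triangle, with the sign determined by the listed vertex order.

Assign W = (0, 0), P = (1, 0), R = (0, 1) — the answer is frame-independent, so this choice is without loss of generality.
1. N is the centroid of triangle RPW ⇒ N = (1/3, 1/3)
2. A is the centroid of triangle WPN ⇒ A = (4/9, 1/9)
3. T lies on line PW with PT:TW = 2:5 ⇒ T = (5/7, 0)
2·[RAT] = 4/21, 2·[AWP] = 1/9
[RAT]:[AWP] = 4/21:1/9 = 12/7

[RAT]:[AWP] = 12/7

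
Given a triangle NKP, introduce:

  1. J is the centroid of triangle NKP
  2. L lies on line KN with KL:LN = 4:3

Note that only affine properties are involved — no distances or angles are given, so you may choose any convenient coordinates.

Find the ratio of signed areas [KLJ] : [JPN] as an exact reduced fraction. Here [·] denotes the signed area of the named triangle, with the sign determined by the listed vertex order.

Work in coordinates with N = (0, 0), K = (1, 0), P = (0, 1).
1. J is the centroid of triangle NKP ⇒ J = (1/3, 1/3)
2. L lies on line KN with KL:LN = 4:3 ⇒ L = (3/7, 0)
2·[KLJ] = -4/21, 2·[JPN] = 1/3
[KLJ]:[JPN] = -4/21:1/3 = -4/7

[KLJ]:[JPN] = -4/7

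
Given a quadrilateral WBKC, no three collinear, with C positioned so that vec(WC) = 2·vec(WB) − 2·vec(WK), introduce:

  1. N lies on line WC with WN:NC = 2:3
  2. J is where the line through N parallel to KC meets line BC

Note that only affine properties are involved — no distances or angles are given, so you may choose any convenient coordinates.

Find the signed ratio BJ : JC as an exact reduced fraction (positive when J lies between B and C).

Choose coordinates W = (0, 0), B = (1, 0), K = (0, 1), C = (2, -2).
1. N lies on line WC with WN:NC = 2:3 ⇒ N = (4/5, -4/5)
2. J is where the line through N parallel to KC meets line BC ⇒ J = (16/5, -22/5)
J = B + t·(C−B) with t = 11/5, so BJ:JC = t:(1−t) = 11/5:-6/5

BJ:JC = -11/6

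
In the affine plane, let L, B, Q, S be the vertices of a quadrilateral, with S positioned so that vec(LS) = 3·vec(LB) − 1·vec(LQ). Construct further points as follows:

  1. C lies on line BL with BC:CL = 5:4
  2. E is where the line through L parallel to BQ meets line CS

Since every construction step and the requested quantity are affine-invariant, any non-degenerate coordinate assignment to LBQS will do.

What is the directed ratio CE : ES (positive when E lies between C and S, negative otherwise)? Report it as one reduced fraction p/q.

CE:ES = -2/9

Assign L = (0, 0), B = (1, 0), Q = (0, 1), S = (3, -1) — the answer is frame-independent, so this choice is without loss of generality.
1. C lies on line BL with BC:CL = 5:4 ⇒ C = (4/9, 0)
2. E is where the line through L parallel to BQ meets line CS ⇒ E = (-2/7, 2/7)
E = C + t·(S−C) with t = -2/7, so CE:ES = t:(1−t) = -2/7:9/7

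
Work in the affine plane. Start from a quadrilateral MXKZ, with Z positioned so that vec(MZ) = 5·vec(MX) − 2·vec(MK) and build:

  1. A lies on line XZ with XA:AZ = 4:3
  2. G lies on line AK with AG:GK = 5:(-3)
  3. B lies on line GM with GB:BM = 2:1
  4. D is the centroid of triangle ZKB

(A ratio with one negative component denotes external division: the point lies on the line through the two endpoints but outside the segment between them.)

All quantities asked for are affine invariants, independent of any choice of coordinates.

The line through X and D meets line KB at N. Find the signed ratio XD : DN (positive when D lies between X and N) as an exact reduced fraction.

XD:DN = 17/61

Choose coordinates M = (0, 0), X = (1, 0), K = (0, 1), Z = (5, -2).
1. A lies on line XZ with XA:AZ = 4:3 ⇒ A = (23/7, -8/7)
2. G lies on line AK with AG:GK = 5:(-3) ⇒ G = (-69/14, 59/14)
3. B lies on line GM with GB:BM = 2:1 ⇒ B = (-23/14, 59/42)
4. D is the centroid of triangle ZKB ⇒ D = (47/42, 17/126)
line XD meets KB at N = (184/119, 13/21)
D = X + t·(N−X) with t = 17/78, so XD:DN = 17/78:61/78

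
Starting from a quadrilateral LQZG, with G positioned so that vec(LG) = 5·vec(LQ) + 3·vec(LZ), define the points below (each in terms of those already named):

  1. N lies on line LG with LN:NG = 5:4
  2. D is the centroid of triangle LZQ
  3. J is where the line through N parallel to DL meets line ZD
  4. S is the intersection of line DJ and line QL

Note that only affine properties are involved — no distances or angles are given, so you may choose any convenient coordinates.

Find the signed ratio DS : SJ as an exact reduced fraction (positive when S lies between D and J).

Assign L = (0, 0), Q = (1, 0), Z = (0, 1), G = (5, 3) — the answer is frame-independent, so this choice is without loss of generality.
1. N lies on line LG with LN:NG = 5:4 ⇒ N = (25/9, 5/3)
2. D is the centroid of triangle LZQ ⇒ D = (1/3, 1/3)
3. J is where the line through N parallel to DL meets line ZD ⇒ J = (19/27, -11/27)
4. S is the intersection of line DJ and line QL ⇒ S = (1/2, 0)
S = D + t·(J−D) with t = 9/20, so DS:SJ = t:(1−t) = 9/20:11/20

DS:SJ = 9/11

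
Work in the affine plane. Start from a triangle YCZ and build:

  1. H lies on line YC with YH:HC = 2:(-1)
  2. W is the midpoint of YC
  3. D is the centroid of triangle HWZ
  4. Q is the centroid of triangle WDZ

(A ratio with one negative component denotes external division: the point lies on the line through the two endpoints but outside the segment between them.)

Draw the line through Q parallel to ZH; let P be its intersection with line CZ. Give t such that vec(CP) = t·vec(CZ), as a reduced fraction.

Set Y = (0, 0), C = (1, 0), Z = (0, 1); any affine frame gives the same invariant.
1. H lies on line YC with YH:HC = 2:(-1) ⇒ H = (2, 0)
2. W is the midpoint of YC ⇒ W = (1/2, 0)
3. D is the centroid of triangle HWZ ⇒ D = (5/6, 1/3)
4. Q is the centroid of triangle WDZ ⇒ Q = (4/9, 4/9)
through Q parallel to ZH: direction (2, -1); meets CZ at P = (2/3, 1/3)
P = C + t·(Z−C) with t = 1/3

t = 1/3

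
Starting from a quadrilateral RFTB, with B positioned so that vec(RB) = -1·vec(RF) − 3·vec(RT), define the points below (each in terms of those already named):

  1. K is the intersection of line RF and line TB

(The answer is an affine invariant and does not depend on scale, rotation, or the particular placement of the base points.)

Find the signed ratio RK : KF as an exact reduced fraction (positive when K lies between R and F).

RK:KF = -1/5

Work in coordinates with R = (0, 0), F = (1, 0), T = (0, 1), B = (-1, -3).
1. K is the intersection of line RF and line TB ⇒ K = (-1/4, 0)
K = R + t·(F−R) with t = -1/4, so RK:KF = t:(1−t) = -1/4:5/4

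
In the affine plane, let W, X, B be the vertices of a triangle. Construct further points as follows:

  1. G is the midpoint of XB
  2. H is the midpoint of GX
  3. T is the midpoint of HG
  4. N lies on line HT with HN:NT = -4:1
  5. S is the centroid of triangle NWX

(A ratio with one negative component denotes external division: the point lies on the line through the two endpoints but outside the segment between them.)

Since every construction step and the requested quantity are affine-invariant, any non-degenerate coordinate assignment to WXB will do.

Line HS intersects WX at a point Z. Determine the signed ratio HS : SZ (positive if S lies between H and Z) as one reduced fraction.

HS:SZ = 4/5

Work in coordinates with W = (0, 0), X = (1, 0), B = (0, 1).
1. G is the midpoint of XB ⇒ G = (1/2, 1/2)
2. H is the midpoint of GX ⇒ H = (3/4, 1/4)
3. T is the midpoint of HG ⇒ T = (5/8, 3/8)
4. N lies on line HT with HN:NT = -4:1 ⇒ N = (7/12, 5/12)
5. S is the centroid of triangle NWX ⇒ S = (19/36, 5/36)
line HS meets WX at Z = (1/4, 0)
S = H + t·(Z−H) with t = 4/9, so HS:SZ = 4/9:5/9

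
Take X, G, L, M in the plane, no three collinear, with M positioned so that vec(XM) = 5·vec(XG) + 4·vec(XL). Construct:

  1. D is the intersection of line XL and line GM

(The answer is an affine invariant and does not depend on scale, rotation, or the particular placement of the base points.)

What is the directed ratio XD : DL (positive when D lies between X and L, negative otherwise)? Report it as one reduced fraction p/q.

XD:DL = -1/2

Choose coordinates X = (0, 0), G = (1, 0), L = (0, 1), M = (5, 4).
1. D is the intersection of line XL and line GM ⇒ D = (0, -1)
D = X + t·(L−X) with t = -1, so XD:DL = t:(1−t) = -1:2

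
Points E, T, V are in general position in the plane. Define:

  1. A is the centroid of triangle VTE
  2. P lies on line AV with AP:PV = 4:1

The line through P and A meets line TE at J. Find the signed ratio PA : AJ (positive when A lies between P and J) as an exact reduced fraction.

Assign E = (0, 0), T = (1, 0), V = (0, 1) — the answer is frame-independent, so this choice is without loss of generality.
1. A is the centroid of triangle VTE ⇒ A = (1/3, 1/3)
2. P lies on line AV with AP:PV = 4:1 ⇒ P = (1/15, 13/15)
line PA meets TE at J = (1/2, 0)
A = P + t·(J−P) with t = 8/13, so PA:AJ = 8/13:5/13

PA:AJ = 8/5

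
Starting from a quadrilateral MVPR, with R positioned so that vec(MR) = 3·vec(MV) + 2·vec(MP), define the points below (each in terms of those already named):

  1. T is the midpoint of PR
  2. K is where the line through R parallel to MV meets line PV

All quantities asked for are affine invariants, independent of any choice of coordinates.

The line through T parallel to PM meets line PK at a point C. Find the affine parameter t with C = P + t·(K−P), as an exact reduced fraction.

t = -3/2

Work in coordinates with M = (0, 0), V = (1, 0), P = (0, 1), R = (3, 2).
1. T is the midpoint of PR ⇒ T = (3/2, 3/2)
2. K is where the line through R parallel to MV meets line PV ⇒ K = (-1, 2)
through T parallel to PM: direction (0, -1); meets PK at C = (3/2, -1/2)
C = P + t·(K−P) with t = -3/2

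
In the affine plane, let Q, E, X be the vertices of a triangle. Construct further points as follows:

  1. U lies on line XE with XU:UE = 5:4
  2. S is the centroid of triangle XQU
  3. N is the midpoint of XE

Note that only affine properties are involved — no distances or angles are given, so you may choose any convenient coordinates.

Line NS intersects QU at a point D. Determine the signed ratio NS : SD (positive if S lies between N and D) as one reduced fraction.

Set Q = (0, 0), E = (1, 0), X = (0, 1); any affine frame gives the same invariant.
1. U lies on line XE with XU:UE = 5:4 ⇒ U = (5/9, 4/9)
2. S is the centroid of triangle XQU ⇒ S = (5/27, 13/27)
3. N is the midpoint of XE ⇒ N = (1/2, 1/2)
line NS meets QU at D = (40/63, 32/63)
S = N + t·(D−N) with t = -7/3, so NS:SD = -7/3:10/3

NS:SD = -7/10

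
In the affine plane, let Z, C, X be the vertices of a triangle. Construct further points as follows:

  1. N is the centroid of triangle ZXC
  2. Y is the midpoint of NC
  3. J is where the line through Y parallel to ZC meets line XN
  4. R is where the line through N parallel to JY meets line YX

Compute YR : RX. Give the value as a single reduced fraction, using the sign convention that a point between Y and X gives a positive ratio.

Assign Z = (0, 0), C = (1, 0), X = (0, 1) — the answer is frame-independent, so this choice is without loss of generality.
1. N is the centroid of triangle ZXC ⇒ N = (1/3, 1/3)
2. Y is the midpoint of NC ⇒ Y = (2/3, 1/6)
3. J is where the line through Y parallel to ZC meets line XN ⇒ J = (5/12, 1/6)
4. R is where the line through N parallel to JY meets line YX ⇒ R = (8/15, 1/3)
R = Y + t·(X−Y) with t = 1/5, so YR:RX = t:(1−t) = 1/5:4/5

YR:RX = 1/4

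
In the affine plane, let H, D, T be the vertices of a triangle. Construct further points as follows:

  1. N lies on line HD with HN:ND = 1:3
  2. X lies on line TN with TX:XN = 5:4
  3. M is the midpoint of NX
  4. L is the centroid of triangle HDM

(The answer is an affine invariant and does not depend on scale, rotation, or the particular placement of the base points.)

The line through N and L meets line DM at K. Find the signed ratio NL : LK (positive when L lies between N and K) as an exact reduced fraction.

Work in coordinates with H = (0, 0), D = (1, 0), T = (0, 1).
1. N lies on line HD with HN:ND = 1:3 ⇒ N = (1/4, 0)
2. X lies on line TN with TX:XN = 5:4 ⇒ X = (5/36, 4/9)
3. M is the midpoint of NX ⇒ M = (7/36, 2/9)
4. L is the centroid of triangle HDM ⇒ L = (43/108, 2/27)
line NL meets DM at K = (31/60, 2/15)
L = N + t·(K−N) with t = 5/9, so NL:LK = 5/9:4/9

NL:LK = 5/4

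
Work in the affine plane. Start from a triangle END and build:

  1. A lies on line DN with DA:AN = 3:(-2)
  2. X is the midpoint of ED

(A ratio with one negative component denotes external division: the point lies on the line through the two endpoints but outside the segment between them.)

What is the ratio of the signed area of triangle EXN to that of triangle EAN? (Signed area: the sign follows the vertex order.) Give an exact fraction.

[EXN]:[EAN] = -1/4

Choose coordinates E = (0, 0), N = (1, 0), D = (0, 1).
1. A lies on line DN with DA:AN = 3:(-2) ⇒ A = (3, -2)
2. X is the midpoint of ED ⇒ X = (0, 1/2)
2·[EXN] = -1/2, 2·[EAN] = 2
[EXN]:[EAN] = -1/2:2 = -1/4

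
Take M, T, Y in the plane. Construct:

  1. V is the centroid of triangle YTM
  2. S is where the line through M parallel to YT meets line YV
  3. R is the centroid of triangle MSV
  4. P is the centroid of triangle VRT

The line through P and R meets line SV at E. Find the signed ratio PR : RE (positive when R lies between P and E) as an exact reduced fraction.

Set M = (0, 0), T = (1, 0), Y = (0, 1); any affine frame gives the same invariant.
1. V is the centroid of triangle YTM ⇒ V = (1/3, 1/3)
2. S is where the line through M parallel to YT meets line YV ⇒ S = (1, -1)
3. R is the centroid of triangle MSV ⇒ R = (4/9, -2/9)
4. P is the centroid of triangle VRT ⇒ P = (16/27, 1/27)
line PR meets SV at E = (8/15, -1/15)
R = P + t·(E−P) with t = 5/2, so PR:RE = 5/2:-3/2

PR:RE = -5/3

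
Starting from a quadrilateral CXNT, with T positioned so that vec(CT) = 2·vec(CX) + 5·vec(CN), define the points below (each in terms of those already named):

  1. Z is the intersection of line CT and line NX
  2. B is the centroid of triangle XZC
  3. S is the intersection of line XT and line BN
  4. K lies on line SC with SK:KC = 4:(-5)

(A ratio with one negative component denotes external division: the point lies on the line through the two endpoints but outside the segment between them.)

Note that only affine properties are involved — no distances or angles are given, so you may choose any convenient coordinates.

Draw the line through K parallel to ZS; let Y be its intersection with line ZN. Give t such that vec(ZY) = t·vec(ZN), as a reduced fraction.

t = -340/21

Work in coordinates with C = (0, 0), X = (1, 0), N = (0, 1), T = (2, 5).
1. Z is the intersection of line CT and line NX ⇒ Z = (2/7, 5/7)
2. B is the centroid of triangle XZC ⇒ B = (3/7, 5/21)
3. S is the intersection of line XT and line BN ⇒ S = (54/61, -35/61)
4. K lies on line SC with SK:KC = 4:(-5) ⇒ K = (270/61, -175/61)
through K parallel to ZS: direction (256/427, -550/427); meets ZN at Y = (722/147, -575/147)
Y = Z + t·(N−Z) with t = -340/21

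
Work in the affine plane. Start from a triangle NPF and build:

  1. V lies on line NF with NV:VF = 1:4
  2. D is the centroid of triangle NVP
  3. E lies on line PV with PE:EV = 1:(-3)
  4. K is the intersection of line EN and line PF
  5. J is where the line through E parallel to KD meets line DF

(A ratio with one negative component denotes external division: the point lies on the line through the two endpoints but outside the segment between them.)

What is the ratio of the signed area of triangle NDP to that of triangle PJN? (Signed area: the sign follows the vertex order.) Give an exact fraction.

Choose coordinates N = (0, 0), P = (1, 0), F = (0, 1).
1. V lies on line NF with NV:VF = 1:4 ⇒ V = (0, 1/5)
2. D is the centroid of triangle NVP ⇒ D = (1/3, 1/15)
3. E lies on line PV with PE:EV = 1:(-3) ⇒ E = (3/2, -1/10)
4. K is the intersection of line EN and line PF ⇒ K = (15/14, -1/14)
5. J is where the line through E parallel to KD meets line DF ⇒ J = (127/405, 247/2025)
2·[NDP] = -1/15, 2·[PJN] = 247/2025
[NDP]:[PJN] = -1/15:247/2025 = -135/247

[NDP]:[PJN] = -135/247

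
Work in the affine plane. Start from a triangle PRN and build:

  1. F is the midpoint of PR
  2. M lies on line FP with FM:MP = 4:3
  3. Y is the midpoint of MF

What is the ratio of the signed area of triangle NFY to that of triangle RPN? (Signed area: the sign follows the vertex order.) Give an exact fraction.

[NFY]:[RPN] = 1/7

Choose coordinates P = (0, 0), R = (1, 0), N = (0, 1).
1. F is the midpoint of PR ⇒ F = (1/2, 0)
2. M lies on line FP with FM:MP = 4:3 ⇒ M = (3/14, 0)
3. Y is the midpoint of MF ⇒ Y = (5/14, 0)
2·[NFY] = -1/7, 2·[RPN] = -1
[NFY]:[RPN] = -1/7:-1 = 1/7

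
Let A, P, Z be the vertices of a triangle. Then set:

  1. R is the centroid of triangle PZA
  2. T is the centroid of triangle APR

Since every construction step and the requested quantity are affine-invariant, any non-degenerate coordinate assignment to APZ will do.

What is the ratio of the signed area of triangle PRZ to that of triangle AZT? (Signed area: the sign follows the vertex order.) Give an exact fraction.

[PRZ]:[AZT] = 3/4

Choose coordinates A = (0, 0), P = (1, 0), Z = (0, 1).
1. R is the centroid of triangle PZA ⇒ R = (1/3, 1/3)
2. T is the centroid of triangle APR ⇒ T = (4/9, 1/9)
2·[PRZ] = -1/3, 2·[AZT] = -4/9
[PRZ]:[AZT] = -1/3:-4/9 = 3/4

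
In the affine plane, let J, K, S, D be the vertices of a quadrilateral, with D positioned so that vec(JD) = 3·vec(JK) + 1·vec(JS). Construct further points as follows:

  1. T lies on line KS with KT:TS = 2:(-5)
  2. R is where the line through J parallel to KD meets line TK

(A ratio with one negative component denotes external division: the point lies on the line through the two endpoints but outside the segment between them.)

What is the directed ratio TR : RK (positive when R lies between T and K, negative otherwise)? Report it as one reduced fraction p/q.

TR:RK = -3

Assign J = (0, 0), K = (1, 0), S = (0, 1), D = (3, 1) — the answer is frame-independent, so this choice is without loss of generality.
1. T lies on line KS with KT:TS = 2:(-5) ⇒ T = (5/3, -2/3)
2. R is where the line through J parallel to KD meets line TK ⇒ R = (2/3, 1/3)
R = T + t·(K−T) with t = 3/2, so TR:RK = t:(1−t) = 3/2:-1/2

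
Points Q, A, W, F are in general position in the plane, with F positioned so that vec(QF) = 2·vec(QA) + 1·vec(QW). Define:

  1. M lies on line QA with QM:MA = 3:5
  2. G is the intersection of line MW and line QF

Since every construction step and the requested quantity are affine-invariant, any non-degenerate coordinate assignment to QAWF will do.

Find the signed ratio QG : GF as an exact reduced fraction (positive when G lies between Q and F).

QG:GF = 3/16

Work in coordinates with Q = (0, 0), A = (1, 0), W = (0, 1), F = (2, 1).
1. M lies on line QA with QM:MA = 3:5 ⇒ M = (3/8, 0)
2. G is the intersection of line MW and line QF ⇒ G = (6/19, 3/19)
G = Q + t·(F−Q) with t = 3/19, so QG:GF = t:(1−t) = 3/19:16/19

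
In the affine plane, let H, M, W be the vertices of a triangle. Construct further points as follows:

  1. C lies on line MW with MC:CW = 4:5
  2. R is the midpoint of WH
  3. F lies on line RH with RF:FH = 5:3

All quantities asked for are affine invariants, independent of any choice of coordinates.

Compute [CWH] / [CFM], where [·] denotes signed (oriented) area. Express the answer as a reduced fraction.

Set H = (0, 0), M = (1, 0), W = (0, 1); any affine frame gives the same invariant.
1. C lies on line MW with MC:CW = 4:5 ⇒ C = (5/9, 4/9)
2. R is the midpoint of WH ⇒ R = (0, 1/2)
3. F lies on line RH with RF:FH = 5:3 ⇒ F = (0, 3/16)
2·[CWH] = 5/9, 2·[CFM] = 13/36
[CWH]:[CFM] = 5/9:13/36 = 20/13

[CWH]:[CFM] = 20/13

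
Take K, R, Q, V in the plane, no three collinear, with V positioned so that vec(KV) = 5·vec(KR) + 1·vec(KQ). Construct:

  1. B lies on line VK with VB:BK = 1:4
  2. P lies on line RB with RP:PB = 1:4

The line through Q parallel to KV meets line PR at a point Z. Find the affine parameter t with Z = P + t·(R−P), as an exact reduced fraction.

t = -29

Assign K = (0, 0), R = (1, 0), Q = (0, 1), V = (5, 1) — the answer is frame-independent, so this choice is without loss of generality.
1. B lies on line VK with VB:BK = 1:4 ⇒ B = (4, 4/5)
2. P lies on line RB with RP:PB = 1:4 ⇒ P = (8/5, 4/25)
through Q parallel to KV: direction (5, 1); meets PR at Z = (19, 24/5)
Z = P + t·(R−P) with t = -29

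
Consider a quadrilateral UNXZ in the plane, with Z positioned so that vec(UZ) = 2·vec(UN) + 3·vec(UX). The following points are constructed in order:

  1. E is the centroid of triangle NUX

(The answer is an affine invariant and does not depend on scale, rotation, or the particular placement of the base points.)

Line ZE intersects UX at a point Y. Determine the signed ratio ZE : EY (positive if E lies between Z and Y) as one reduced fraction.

Assign U = (0, 0), N = (1, 0), X = (0, 1), Z = (2, 3) — the answer is frame-independent, so this choice is without loss of generality.
1. E is the centroid of triangle NUX ⇒ E = (1/3, 1/3)
line ZE meets UX at Y = (0, -1/5)
E = Z + t·(Y−Z) with t = 5/6, so ZE:EY = 5/6:1/6

ZE:EY = 5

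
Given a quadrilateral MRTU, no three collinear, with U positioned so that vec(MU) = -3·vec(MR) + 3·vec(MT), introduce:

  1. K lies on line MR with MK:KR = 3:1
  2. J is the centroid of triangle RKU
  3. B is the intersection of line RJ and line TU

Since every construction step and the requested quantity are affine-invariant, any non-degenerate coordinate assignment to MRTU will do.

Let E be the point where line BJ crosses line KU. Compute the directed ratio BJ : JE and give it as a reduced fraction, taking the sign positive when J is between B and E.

BJ:JE = -10

Choose coordinates M = (0, 0), R = (1, 0), T = (0, 1), U = (-3, 3).
1. K lies on line MR with MK:KR = 3:1 ⇒ K = (3/4, 0)
2. J is the centroid of triangle RKU ⇒ J = (-5/12, 1)
3. B is the intersection of line RJ and line TU ⇒ B = (-15/2, 6)
line BJ meets KU at E = (-9/8, 3/2)
J = B + t·(E−B) with t = 10/9, so BJ:JE = 10/9:-1/9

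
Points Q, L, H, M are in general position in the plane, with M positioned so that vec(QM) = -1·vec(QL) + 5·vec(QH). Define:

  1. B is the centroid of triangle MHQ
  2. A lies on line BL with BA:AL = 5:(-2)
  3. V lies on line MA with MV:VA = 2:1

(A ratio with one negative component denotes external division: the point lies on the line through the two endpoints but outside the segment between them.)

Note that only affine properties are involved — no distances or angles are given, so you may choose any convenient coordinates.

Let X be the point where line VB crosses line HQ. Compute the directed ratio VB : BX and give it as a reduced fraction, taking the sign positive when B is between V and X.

VB:BX = -34/9

Assign Q = (0, 0), L = (1, 0), H = (0, 1), M = (-1, 5) — the answer is frame-independent, so this choice is without loss of generality.
1. B is the centroid of triangle MHQ ⇒ B = (-1/3, 2)
2. A lies on line BL with BA:AL = 5:(-2) ⇒ A = (17/9, -4/3)
3. V lies on line MA with MV:VA = 2:1 ⇒ V = (25/27, 7/9)
line VB meets HQ at X = (0, 57/34)
B = V + t·(X−V) with t = 34/25, so VB:BX = 34/25:-9/25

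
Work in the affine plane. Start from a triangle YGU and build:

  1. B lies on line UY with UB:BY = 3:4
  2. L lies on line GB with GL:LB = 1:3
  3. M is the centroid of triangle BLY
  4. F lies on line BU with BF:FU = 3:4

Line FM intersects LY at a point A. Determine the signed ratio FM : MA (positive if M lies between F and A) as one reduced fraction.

Work in coordinates with Y = (0, 0), G = (1, 0), U = (0, 1).
1. B lies on line UY with UB:BY = 3:4 ⇒ B = (0, 4/7)
2. L lies on line GB with GL:LB = 1:3 ⇒ L = (3/4, 1/7)
3. M is the centroid of triangle BLY ⇒ M = (1/4, 5/21)
4. F lies on line BU with BF:FU = 3:4 ⇒ F = (0, 37/49)
line FM meets LY at A = (111/332, 37/581)
M = F + t·(A−F) with t = 83/111, so FM:MA = 83/111:28/111

FM:MA = 83/28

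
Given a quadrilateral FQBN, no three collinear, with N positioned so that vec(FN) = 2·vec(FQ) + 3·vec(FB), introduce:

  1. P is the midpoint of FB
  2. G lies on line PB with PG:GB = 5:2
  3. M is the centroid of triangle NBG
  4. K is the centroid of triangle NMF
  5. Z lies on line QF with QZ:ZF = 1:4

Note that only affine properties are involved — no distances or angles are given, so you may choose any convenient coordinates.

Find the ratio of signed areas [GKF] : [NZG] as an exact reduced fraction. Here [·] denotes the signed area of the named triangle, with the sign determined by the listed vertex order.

Work in coordinates with F = (0, 0), Q = (1, 0), B = (0, 1), N = (2, 3).
1. P is the midpoint of FB ⇒ P = (0, 1/2)
2. G lies on line PB with PG:GB = 5:2 ⇒ G = (0, 6/7)
3. M is the centroid of triangle NBG ⇒ M = (2/3, 34/21)
4. K is the centroid of triangle NMF ⇒ K = (8/9, 97/63)
5. Z lies on line QF with QZ:ZF = 1:4 ⇒ Z = (4/5, 0)
2·[GKF] = -16/21, 2·[NZG] = -24/7
[GKF]:[NZG] = -16/21:-24/7 = 2/9

[GKF]:[NZG] = 2/9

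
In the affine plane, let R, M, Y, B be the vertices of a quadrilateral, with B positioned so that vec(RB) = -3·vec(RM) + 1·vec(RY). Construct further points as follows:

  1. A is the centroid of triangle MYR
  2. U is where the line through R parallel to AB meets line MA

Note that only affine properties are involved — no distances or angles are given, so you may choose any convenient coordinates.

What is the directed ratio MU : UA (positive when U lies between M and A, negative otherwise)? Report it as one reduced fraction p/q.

MU:UA = -1/2

Set R = (0, 0), M = (1, 0), Y = (0, 1), B = (-3, 1); any affine frame gives the same invariant.
1. A is the centroid of triangle MYR ⇒ A = (1/3, 1/3)
2. U is where the line through R parallel to AB meets line MA ⇒ U = (5/3, -1/3)
U = M + t·(A−M) with t = -1, so MU:UA = t:(1−t) = -1:2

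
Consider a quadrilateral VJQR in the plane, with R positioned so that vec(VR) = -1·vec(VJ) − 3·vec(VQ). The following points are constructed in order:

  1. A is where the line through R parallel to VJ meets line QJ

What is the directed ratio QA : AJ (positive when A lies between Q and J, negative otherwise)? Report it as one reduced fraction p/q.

Set V = (0, 0), J = (1, 0), Q = (0, 1), R = (-1, -3); any affine frame gives the same invariant.
1. A is where the line through R parallel to VJ meets line QJ ⇒ A = (4, -3)
A = Q + t·(J−Q) with t = 4, so QA:AJ = t:(1−t) = 4:-3

QA:AJ = -4/3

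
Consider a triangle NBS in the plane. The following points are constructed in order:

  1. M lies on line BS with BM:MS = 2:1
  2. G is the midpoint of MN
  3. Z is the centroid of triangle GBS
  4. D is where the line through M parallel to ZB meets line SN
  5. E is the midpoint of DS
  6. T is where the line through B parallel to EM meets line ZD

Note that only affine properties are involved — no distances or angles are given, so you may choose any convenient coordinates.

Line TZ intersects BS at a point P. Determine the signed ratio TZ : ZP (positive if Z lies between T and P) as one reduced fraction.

Work in coordinates with N = (0, 0), B = (1, 0), S = (0, 1).
1. M lies on line BS with BM:MS = 2:1 ⇒ M = (1/3, 2/3)
2. G is the midpoint of MN ⇒ G = (1/6, 1/3)
3. Z is the centroid of triangle GBS ⇒ Z = (7/18, 4/9)
4. D is where the line through M parallel to ZB meets line SN ⇒ D = (0, 10/11)
5. E is the midpoint of DS ⇒ E = (0, 21/22)
6. T is where the line through B parallel to EM meets line ZD ⇒ T = (7/51, 38/51)
line TZ meets BS at P = (-7/15, 22/15)
Z = T + t·(P−T) with t = -5/12, so TZ:ZP = -5/12:17/12

TZ:ZP = -5/17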